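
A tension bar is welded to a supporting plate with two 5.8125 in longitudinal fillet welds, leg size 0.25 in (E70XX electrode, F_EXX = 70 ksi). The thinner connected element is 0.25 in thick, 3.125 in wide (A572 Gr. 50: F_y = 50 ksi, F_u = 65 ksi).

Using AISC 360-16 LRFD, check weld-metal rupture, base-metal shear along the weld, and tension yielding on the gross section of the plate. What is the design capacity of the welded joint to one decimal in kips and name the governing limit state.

35.2 kips (gross-section yield governs)

Weld metal: throat = 0.707×0.25 = 0.17675 in, L = 2×5.8125 = 11.625 in. φR_n = 0.75 × 0.6 × 70 × 0.17675 × 11.625 = 64.7 kips.
Base metal shear (0.25 in plate): yield φR_n = 1.0×0.6×50×0.25×11.625 = 87.2 kips; rupture φR_n = 0.75×0.6×65×0.25×11.625 = 85.0 kips; take 85.0 kips (rupture).
Tension yield (gross): A_g = 3.125×0.25 = 0.78125 in². φR_n = 0.90 × 50 × 0.78125 = 35.2 kips.
Governing: min(64.7, 85.0, 35.2) = 35.2 kips → gross-section yield.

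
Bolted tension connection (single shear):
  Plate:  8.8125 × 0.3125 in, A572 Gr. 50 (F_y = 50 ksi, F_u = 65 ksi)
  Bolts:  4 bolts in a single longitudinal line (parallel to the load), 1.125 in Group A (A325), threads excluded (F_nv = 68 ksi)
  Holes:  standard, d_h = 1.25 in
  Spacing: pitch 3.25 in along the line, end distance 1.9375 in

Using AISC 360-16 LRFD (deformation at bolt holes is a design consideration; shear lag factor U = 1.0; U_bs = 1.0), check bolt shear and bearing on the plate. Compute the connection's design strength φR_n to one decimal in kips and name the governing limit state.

Bolt shear: A_b = π(1.125)²/4 = 0.99402 in². φR_n = 0.75 × 68 × 0.99402 × 4 × 1 = 202.8 kips.
Bearing (0.3125 in plate, F_u = 65 ksi): end bolts L_c = 1.9375 − 1.25/2 = 1.3125, R_n = min(1.2×1.3125×0.3125×65, 2.4×1.125×0.3125×65) = 31.992 kips/bolt; interior L_c = 3.25 − 1.25 = 2, R_n = 48.75 kips/bolt. φR_n = 0.75 × (1×31.992 + 3×48.75) = 133.7 kips.
Governing: min(202.8, 133.7) = 133.7 kips → bearing.

133.7 kips (bearing governs)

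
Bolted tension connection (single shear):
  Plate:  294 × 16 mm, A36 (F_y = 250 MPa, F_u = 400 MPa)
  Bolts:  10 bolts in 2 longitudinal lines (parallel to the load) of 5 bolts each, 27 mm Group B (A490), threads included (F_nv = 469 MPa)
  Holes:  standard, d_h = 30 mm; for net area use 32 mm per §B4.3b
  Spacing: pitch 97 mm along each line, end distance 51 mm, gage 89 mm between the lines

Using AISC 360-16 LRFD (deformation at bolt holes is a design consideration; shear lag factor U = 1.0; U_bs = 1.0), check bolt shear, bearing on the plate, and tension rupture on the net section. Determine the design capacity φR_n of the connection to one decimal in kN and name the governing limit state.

Bolt shear: A_b = π(27)²/4 = 572.56 mm². φR_n = 0.75 × 469 × 572.56 × 10 × 1 = 2014.0 kN.
Bearing (16 mm plate, F_u = 400 MPa): end bolts L_c = 51 − 30/2 = 36, R_n = min(1.2×36×16×400, 2.4×27×16×400) = 276.48 kN/bolt; interior L_c = 97 − 30 = 67, R_n = 414.72 kN/bolt. φR_n = 0.75 × (2×276.48 + 8×414.72) = 2903.0 kN.
Tension rupture (net): A_n = (294 − 2×32)×16 = 3680 mm² (U = 1.0, A_e = A_n). φR_n = 0.75 × 400 × 3680 = 1104.0 kN.
Governing: min(2014.0, 2903.0, 1104.0) = 1104.0 kN → net-section rupture.

1104.0 kN (net-section rupture governs)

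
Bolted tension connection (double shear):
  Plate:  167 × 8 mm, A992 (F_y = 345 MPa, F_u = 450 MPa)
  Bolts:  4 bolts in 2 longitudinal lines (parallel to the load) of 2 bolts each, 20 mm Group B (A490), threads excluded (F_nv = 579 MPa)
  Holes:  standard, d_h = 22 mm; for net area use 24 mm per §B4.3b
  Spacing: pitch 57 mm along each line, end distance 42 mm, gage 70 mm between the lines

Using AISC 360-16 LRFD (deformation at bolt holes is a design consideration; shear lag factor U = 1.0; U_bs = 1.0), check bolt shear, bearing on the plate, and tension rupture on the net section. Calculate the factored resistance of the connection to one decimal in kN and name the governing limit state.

321.3 kN (net-section rupture governs)

Bolt shear: A_b = π(20)²/4 = 314.16 mm². φR_n = 0.75 × 579 × 314.16 × 4 × 2 = 1091.4 kN.
Bearing (8 mm plate, F_u = 450 MPa): end bolts L_c = 42 − 22/2 = 31, R_n = min(1.2×31×8×450, 2.4×20×8×450) = 133.92 kN/bolt; interior L_c = 57 − 22 = 35, R_n = 151.2 kN/bolt. φR_n = 0.75 × (2×133.92 + 2×151.2) = 427.7 kN.
Tension rupture (net): A_n = (167 − 2×24)×8 = 952 mm² (U = 1.0, A_e = A_n). φR_n = 0.75 × 450 × 952 = 321.3 kN.
Governing: min(1091.4, 427.7, 321.3) = 321.3 kN → net-section rupture.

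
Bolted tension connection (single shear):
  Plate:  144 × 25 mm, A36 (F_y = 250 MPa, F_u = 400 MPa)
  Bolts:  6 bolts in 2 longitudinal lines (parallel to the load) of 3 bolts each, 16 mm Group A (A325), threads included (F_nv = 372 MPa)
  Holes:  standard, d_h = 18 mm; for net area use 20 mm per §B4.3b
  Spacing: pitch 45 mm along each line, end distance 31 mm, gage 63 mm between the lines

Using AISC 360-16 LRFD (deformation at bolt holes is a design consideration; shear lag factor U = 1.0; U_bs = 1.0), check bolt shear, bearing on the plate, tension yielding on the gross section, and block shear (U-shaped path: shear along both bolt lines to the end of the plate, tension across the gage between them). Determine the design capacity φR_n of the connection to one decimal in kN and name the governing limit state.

336.6 kN (bolt shear governs)

Bolt shear: A_b = π(16)²/4 = 201.06 mm². φR_n = 0.75 × 372 × 201.06 × 6 × 1 = 336.6 kN.
Bearing (25 mm plate, F_u = 400 MPa): end bolts L_c = 31 − 18/2 = 22, R_n = min(1.2×22×25×400, 2.4×16×25×400) = 264 kN/bolt; interior L_c = 45 − 18 = 27, R_n = 324 kN/bolt. φR_n = 0.75 × (2×264 + 4×324) = 1368.0 kN.
Tension yield (gross): A_g = 144×25 = 3600 mm². φR_n = 0.90 × 250 × 3600 = 810.0 kN.
Block shear: shear path 2×[31+2×45] = 2×121 mm, A_gv = 6050, A_nv = 2×(121 − 2.5×20)×25 = 3550 mm²; tension across gage: (63 − 1×20)×25 = 1075 mm². R_n = min(0.6×400×3550, 0.6×250×6050) + 1.0×400×1075 = min(852, 907.5) + 430 = 1282 kN. φR_n = 0.75 × 1282 = 961.5 kN.
Governing: min(336.6, 1368.0, 810.0, 961.5) = 336.6 kN → bolt shear.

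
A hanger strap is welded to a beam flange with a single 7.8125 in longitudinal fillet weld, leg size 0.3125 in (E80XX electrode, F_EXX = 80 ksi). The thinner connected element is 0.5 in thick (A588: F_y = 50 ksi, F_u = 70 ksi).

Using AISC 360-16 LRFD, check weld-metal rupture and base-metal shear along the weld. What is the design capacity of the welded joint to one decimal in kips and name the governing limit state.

62.1 kips (weld metal governs)

Weld metal: throat = 0.707×0.3125 = 0.22094 in, L = 7.8125 in. φR_n = 0.75 × 0.6 × 80 × 0.22094 × 7.8125 = 62.1 kips.
Base metal shear (0.5 in plate): yield φR_n = 1.0×0.6×50×0.5×7.8125 = 117.2 kips; rupture φR_n = 0.75×0.6×70×0.5×7.8125 = 123.0 kips; take 117.2 kips (yield).
Governing: min(62.1, 117.2) = 62.1 kips → weld metal.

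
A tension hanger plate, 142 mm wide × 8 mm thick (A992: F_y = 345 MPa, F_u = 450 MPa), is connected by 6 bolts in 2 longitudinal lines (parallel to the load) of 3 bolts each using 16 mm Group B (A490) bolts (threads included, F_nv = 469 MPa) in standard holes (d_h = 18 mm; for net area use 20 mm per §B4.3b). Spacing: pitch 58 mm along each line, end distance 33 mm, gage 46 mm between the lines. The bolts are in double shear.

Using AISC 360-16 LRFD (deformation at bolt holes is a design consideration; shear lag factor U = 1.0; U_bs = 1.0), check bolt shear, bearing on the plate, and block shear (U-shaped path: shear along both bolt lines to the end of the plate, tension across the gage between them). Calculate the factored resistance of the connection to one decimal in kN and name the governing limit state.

Bolt shear: A_b = π(16)²/4 = 201.06 mm². φR_n = 0.75 × 469 × 201.06 × 6 × 2 = 848.7 kN.
Bearing (8 mm plate, F_u = 450 MPa): end bolts L_c = 33 − 18/2 = 24, R_n = min(1.2×24×8×450, 2.4×16×8×450) = 103.68 kN/bolt; interior L_c = 58 − 18 = 40, R_n = 138.24 kN/bolt. φR_n = 0.75 × (2×103.68 + 4×138.24) = 570.2 kN.
Block shear: shear path 2×[33+2×58] = 2×149 mm, A_gv = 2384, A_nv = 2×(149 − 2.5×20)×8 = 1584 mm²; tension across gage: (46 − 1×20)×8 = 208 mm². R_n = min(0.6×450×1584, 0.6×345×2384) + 1.0×450×208 = min(427.68, 493.49) + 93.6 = 521.28 kN. φR_n = 0.75 × 521.28 = 391.0 kN.
Governing: min(848.7, 570.2, 391.0) = 391.0 kN → block shear.

391.0 kN (block shear governs)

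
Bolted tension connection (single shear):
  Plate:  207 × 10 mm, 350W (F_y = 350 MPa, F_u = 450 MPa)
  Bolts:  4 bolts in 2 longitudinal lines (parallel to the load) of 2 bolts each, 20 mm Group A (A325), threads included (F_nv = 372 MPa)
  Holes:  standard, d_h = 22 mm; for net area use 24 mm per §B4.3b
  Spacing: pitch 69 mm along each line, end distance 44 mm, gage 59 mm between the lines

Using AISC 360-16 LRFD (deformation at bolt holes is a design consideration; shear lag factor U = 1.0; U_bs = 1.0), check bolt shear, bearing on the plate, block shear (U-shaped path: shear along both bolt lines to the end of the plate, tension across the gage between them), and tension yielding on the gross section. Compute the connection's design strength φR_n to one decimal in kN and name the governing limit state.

Bolt shear: A_b = π(20)²/4 = 314.16 mm². φR_n = 0.75 × 372 × 314.16 × 4 × 1 = 350.6 kN.
Bearing (10 mm plate, F_u = 450 MPa): end bolts L_c = 44 − 22/2 = 33, R_n = min(1.2×33×10×450, 2.4×20×10×450) = 178.2 kN/bolt; interior L_c = 69 − 22 = 47, R_n = 216 kN/bolt. φR_n = 0.75 × (2×178.2 + 2×216) = 591.3 kN.
Block shear: shear path 2×[44+1×69] = 2×113 mm, A_gv = 2260, A_nv = 2×(113 − 1.5×24)×10 = 1540 mm²; tension across gage: (59 − 1×24)×10 = 350 mm². R_n = min(0.6×450×1540, 0.6×350×2260) + 1.0×450×350 = min(415.8, 474.6) + 157.5 = 573.3 kN. φR_n = 0.75 × 573.3 = 430.0 kN.
Tension yield (gross): A_g = 207×10 = 2070 mm². φR_n = 0.90 × 350 × 2070 = 652.1 kN.
Governing: min(350.6, 591.3, 430.0, 652.1) = 350.6 kN → bolt shear.

350.6 kN (bolt shear governs)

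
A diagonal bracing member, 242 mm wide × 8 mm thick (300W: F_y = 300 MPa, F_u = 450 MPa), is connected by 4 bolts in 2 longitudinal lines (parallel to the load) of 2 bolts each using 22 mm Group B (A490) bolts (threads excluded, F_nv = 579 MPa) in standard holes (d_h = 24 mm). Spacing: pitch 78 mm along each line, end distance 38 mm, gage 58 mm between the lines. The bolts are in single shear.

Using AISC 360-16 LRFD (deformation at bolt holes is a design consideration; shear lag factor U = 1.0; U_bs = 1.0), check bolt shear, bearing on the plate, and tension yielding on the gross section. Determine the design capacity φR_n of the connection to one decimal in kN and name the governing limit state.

Bolt shear: A_b = π(22)²/4 = 380.13 mm². φR_n = 0.75 × 579 × 380.13 × 4 × 1 = 660.3 kN.
Bearing (8 mm plate, F_u = 450 MPa): end bolts L_c = 38 − 24/2 = 26, R_n = min(1.2×26×8×450, 2.4×22×8×450) = 112.32 kN/bolt; interior L_c = 78 − 24 = 54, R_n = 190.08 kN/bolt. φR_n = 0.75 × (2×112.32 + 2×190.08) = 453.6 kN.
Tension yield (gross): A_g = 242×8 = 1936 mm². φR_n = 0.90 × 300 × 1936 = 522.7 kN.
Governing: min(660.3, 453.6, 522.7) = 453.6 kN → bearing.

453.6 kN (bearing governs)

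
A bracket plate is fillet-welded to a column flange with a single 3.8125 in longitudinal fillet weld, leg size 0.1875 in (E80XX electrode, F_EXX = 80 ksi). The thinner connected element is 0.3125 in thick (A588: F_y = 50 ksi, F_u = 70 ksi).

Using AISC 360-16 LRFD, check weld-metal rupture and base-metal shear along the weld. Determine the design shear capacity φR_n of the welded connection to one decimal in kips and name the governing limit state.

18.2 kips (weld metal governs)

Weld metal: throat = 0.707×0.1875 = 0.13256 in, L = 3.8125 in. φR_n = 0.75 × 0.6 × 80 × 0.13256 × 3.8125 = 18.2 kips.
Base metal shear (0.3125 in plate): yield φR_n = 1.0×0.6×50×0.3125×3.8125 = 35.7 kips; rupture φR_n = 0.75×0.6×70×0.3125×3.8125 = 37.5 kips; take 35.7 kips (yield).
Governing: min(18.2, 35.7) = 18.2 kips → weld metal.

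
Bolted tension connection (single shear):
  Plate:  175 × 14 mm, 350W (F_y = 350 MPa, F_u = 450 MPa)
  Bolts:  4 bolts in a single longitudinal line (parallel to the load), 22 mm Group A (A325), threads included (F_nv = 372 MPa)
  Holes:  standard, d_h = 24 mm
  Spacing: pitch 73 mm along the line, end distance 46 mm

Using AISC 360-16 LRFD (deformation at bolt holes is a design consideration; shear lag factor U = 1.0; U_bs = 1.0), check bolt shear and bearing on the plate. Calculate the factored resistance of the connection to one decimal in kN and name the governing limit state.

Bolt shear: A_b = π(22)²/4 = 380.13 mm². φR_n = 0.75 × 372 × 380.13 × 4 × 1 = 424.2 kN.
Bearing (14 mm plate, F_u = 450 MPa): end bolts L_c = 46 − 24/2 = 34, R_n = min(1.2×34×14×450, 2.4×22×14×450) = 257.04 kN/bolt; interior L_c = 73 − 24 = 49, R_n = 332.64 kN/bolt. φR_n = 0.75 × (1×257.04 + 3×332.64) = 941.2 kN.
Governing: min(424.2, 941.2) = 424.2 kN → bolt shear.

424.2 kN (bolt shear governs)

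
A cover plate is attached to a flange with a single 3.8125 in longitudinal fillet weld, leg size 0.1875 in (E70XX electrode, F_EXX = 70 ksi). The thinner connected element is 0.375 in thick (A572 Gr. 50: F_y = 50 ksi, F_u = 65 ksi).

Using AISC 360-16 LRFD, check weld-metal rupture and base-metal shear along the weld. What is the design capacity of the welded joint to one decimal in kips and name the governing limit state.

Weld metal: throat = 0.707×0.1875 = 0.13256 in, L = 3.8125 in. φR_n = 0.75 × 0.6 × 70 × 0.13256 × 3.8125 = 15.9 kips.
Base metal shear (0.375 in plate): yield φR_n = 1.0×0.6×50×0.375×3.8125 = 42.9 kips; rupture φR_n = 0.75×0.6×65×0.375×3.8125 = 41.8 kips; take 41.8 kips (rupture).
Governing: min(15.9, 41.8) = 15.9 kips → weld metal.

15.9 kips (weld metal governs)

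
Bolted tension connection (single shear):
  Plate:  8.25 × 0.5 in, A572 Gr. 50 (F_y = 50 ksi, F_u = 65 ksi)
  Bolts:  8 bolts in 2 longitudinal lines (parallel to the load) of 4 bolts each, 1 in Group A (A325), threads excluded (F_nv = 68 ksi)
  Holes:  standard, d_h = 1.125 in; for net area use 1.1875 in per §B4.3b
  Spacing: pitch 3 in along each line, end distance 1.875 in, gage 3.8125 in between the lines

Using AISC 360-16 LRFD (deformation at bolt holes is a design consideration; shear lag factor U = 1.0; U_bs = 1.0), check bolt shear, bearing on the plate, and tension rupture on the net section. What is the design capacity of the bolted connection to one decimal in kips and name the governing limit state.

143.2 kips (net-section rupture governs)

Bolt shear: A_b = π(1)²/4 = 0.7854 in². φR_n = 0.75 × 68 × 0.7854 × 8 × 1 = 320.4 kips.
Bearing (0.5 in plate, F_u = 65 ksi): end bolts L_c = 1.875 − 1.125/2 = 1.3125, R_n = min(1.2×1.3125×0.5×65, 2.4×1×0.5×65) = 51.188 kips/bolt; interior L_c = 3 − 1.125 = 1.875, R_n = 73.125 kips/bolt. φR_n = 0.75 × (2×51.188 + 6×73.125) = 405.8 kips.
Tension rupture (net): A_n = (8.25 − 2×1.1875)×0.5 = 2.9375 in² (U = 1.0, A_e = A_n). φR_n = 0.75 × 65 × 2.9375 = 143.2 kips.
Governing: min(320.4, 405.8, 143.2) = 143.2 kips → net-section rupture.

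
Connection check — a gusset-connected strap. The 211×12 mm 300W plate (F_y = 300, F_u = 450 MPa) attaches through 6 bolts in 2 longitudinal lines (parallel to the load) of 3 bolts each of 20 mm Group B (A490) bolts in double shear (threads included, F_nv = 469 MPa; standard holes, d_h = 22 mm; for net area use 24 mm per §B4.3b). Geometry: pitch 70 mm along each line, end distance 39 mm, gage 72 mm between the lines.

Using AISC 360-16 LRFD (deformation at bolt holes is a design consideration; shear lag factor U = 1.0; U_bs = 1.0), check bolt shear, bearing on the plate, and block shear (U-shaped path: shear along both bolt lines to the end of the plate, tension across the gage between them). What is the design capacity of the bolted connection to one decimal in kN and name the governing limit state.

772.7 kN (block shear governs)

Bolt shear: A_b = π(20)²/4 = 314.16 mm². φR_n = 0.75 × 469 × 314.16 × 6 × 2 = 1326.1 kN.
Bearing (12 mm plate, F_u = 450 MPa): end bolts L_c = 39 − 22/2 = 28, R_n = min(1.2×28×12×450, 2.4×20×12×450) = 181.44 kN/bolt; interior L_c = 70 − 22 = 48, R_n = 259.2 kN/bolt. φR_n = 0.75 × (2×181.44 + 4×259.2) = 1049.8 kN.
Block shear: shear path 2×[39+2×70] = 2×179 mm, A_gv = 4296, A_nv = 2×(179 − 2.5×24)×12 = 2856 mm²; tension across gage: (72 − 1×24)×12 = 576 mm². R_n = min(0.6×450×2856, 0.6×300×4296) + 1.0×450×576 = min(771.12, 773.28) + 259.2 = 1030.3 kN. φR_n = 0.75 × 1030.3 = 772.7 kN.
Governing: min(1326.1, 1049.8, 772.7) = 772.7 kN → block shear.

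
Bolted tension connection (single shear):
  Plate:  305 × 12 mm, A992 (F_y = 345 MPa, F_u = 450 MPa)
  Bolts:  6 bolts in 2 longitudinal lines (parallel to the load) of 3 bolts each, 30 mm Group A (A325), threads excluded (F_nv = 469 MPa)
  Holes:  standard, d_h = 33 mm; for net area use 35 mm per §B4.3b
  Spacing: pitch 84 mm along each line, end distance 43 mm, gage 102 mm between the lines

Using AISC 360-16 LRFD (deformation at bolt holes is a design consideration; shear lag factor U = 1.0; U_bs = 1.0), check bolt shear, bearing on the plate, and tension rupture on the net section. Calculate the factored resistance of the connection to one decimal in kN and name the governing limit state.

Bolt shear: A_b = π(30)²/4 = 706.86 mm². φR_n = 0.75 × 469 × 706.86 × 6 × 1 = 1491.8 kN.
Bearing (12 mm plate, F_u = 450 MPa): end bolts L_c = 43 − 33/2 = 26.5, R_n = min(1.2×26.5×12×450, 2.4×30×12×450) = 171.72 kN/bolt; interior L_c = 84 − 33 = 51, R_n = 330.48 kN/bolt. φR_n = 0.75 × (2×171.72 + 4×330.48) = 1249.0 kN.
Tension rupture (net): A_n = (305 − 2×35)×12 = 2820 mm² (U = 1.0, A_e = A_n). φR_n = 0.75 × 450 × 2820 = 951.8 kN.
Governing: min(1491.8, 1249.0, 951.8) = 951.8 kN → net-section rupture.

951.8 kN (net-section rupture governs)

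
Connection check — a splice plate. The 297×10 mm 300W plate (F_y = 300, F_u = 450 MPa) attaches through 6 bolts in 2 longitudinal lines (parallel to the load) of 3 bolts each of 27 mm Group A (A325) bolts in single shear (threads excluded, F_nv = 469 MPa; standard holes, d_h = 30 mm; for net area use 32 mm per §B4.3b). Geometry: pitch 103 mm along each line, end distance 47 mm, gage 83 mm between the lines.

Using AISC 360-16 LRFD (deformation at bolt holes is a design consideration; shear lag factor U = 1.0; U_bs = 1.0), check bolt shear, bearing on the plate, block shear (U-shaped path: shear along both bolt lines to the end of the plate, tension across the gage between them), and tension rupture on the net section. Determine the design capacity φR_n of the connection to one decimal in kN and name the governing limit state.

786.4 kN (net-section rupture governs)

Bolt shear: A_b = π(27)²/4 = 572.56 mm². φR_n = 0.75 × 469 × 572.56 × 6 × 1 = 1208.4 kN.
Bearing (10 mm plate, F_u = 450 MPa): end bolts L_c = 47 − 30/2 = 32, R_n = min(1.2×32×10×450, 2.4×27×10×450) = 172.8 kN/bolt; interior L_c = 103 − 30 = 73, R_n = 291.6 kN/bolt. φR_n = 0.75 × (2×172.8 + 4×291.6) = 1134.0 kN.
Block shear: shear path 2×[47+2×103] = 2×253 mm, A_gv = 5060, A_nv = 2×(253 − 2.5×32)×10 = 3460 mm²; tension across gage: (83 − 1×32)×10 = 510 mm². R_n = min(0.6×450×3460, 0.6×300×5060) + 1.0×450×510 = min(934.2, 910.8) + 229.5 = 1140.3 kN. φR_n = 0.75 × 1140.3 = 855.2 kN.
Tension rupture (net): A_n = (297 − 2×32)×10 = 2330 mm² (U = 1.0, A_e = A_n). φR_n = 0.75 × 450 × 2330 = 786.4 kN.
Governing: min(1208.4, 1134.0, 855.2, 786.4) = 786.4 kN → net-section rupture.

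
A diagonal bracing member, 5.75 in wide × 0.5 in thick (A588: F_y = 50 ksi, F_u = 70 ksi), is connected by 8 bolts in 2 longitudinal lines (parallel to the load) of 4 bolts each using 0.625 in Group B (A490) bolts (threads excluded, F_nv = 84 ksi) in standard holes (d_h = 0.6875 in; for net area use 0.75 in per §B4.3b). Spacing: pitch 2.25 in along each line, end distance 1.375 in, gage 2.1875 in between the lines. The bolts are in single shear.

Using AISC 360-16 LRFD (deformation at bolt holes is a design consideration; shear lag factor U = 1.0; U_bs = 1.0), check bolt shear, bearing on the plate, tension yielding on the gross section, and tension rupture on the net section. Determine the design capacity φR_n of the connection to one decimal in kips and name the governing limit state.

Bolt shear: A_b = π(0.625)²/4 = 0.3068 in². φR_n = 0.75 × 84 × 0.3068 × 8 × 1 = 154.6 kips.
Bearing (0.5 in plate, F_u = 70 ksi): end bolts L_c = 1.375 − 0.6875/2 = 1.03125, R_n = min(1.2×1.03125×0.5×70, 2.4×0.625×0.5×70) = 43.313 kips/bolt; interior L_c = 2.25 − 0.6875 = 1.5625, R_n = 52.5 kips/bolt. φR_n = 0.75 × (2×43.313 + 6×52.5) = 301.2 kips.
Tension yield (gross): A_g = 5.75×0.5 = 2.875 in². φR_n = 0.90 × 50 × 2.875 = 129.4 kips.
Tension rupture (net): A_n = (5.75 − 2×0.75)×0.5 = 2.125 in² (U = 1.0, A_e = A_n). φR_n = 0.75 × 70 × 2.125 = 111.6 kips.
Governing: min(154.6, 301.2, 129.4, 111.6) = 111.6 kips → net-section rupture.

111.6 kips (net-section rupture governs)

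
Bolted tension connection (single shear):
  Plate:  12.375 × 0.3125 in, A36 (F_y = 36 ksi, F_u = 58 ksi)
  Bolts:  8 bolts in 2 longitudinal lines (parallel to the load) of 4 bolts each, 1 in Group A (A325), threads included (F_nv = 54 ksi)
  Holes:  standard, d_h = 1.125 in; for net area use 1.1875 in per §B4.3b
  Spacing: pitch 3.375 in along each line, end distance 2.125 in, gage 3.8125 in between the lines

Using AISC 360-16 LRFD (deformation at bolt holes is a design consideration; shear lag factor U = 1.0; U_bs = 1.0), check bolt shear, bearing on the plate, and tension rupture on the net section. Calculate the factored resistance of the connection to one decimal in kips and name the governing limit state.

Bolt shear: A_b = π(1)²/4 = 0.7854 in². φR_n = 0.75 × 54 × 0.7854 × 8 × 1 = 254.5 kips.
Bearing (0.3125 in plate, F_u = 58 ksi): end bolts L_c = 2.125 − 1.125/2 = 1.5625, R_n = min(1.2×1.5625×0.3125×58, 2.4×1×0.3125×58) = 33.984 kips/bolt; interior L_c = 3.375 − 1.125 = 2.25, R_n = 43.5 kips/bolt. φR_n = 0.75 × (2×33.984 + 6×43.5) = 246.7 kips.
Tension rupture (net): A_n = (12.375 − 2×1.1875)×0.3125 = 3.125 in² (U = 1.0, A_e = A_n). φR_n = 0.75 × 58 × 3.125 = 135.9 kips.
Governing: min(254.5, 246.7, 135.9) = 135.9 kips → net-section rupture.

135.9 kips (net-section rupture governs)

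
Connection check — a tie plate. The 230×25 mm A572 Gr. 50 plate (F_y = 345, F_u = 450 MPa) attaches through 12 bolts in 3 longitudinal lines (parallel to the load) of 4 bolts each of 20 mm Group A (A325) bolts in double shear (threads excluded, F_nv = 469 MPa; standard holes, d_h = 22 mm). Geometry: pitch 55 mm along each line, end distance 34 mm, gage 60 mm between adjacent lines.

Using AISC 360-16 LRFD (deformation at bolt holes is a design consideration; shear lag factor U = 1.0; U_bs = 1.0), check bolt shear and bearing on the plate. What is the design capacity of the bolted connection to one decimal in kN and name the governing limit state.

2652.1 kN (bolt shear governs)

Bolt shear: A_b = π(20)²/4 = 314.16 mm². φR_n = 0.75 × 469 × 314.16 × 12 × 2 = 2652.1 kN.
Bearing (25 mm plate, F_u = 450 MPa): end bolts L_c = 34 − 22/2 = 23, R_n = min(1.2×23×25×450, 2.4×20×25×450) = 310.5 kN/bolt; interior L_c = 55 − 22 = 33, R_n = 445.5 kN/bolt. φR_n = 0.75 × (3×310.5 + 9×445.5) = 3705.8 kN.
Governing: min(2652.1, 3705.8) = 2652.1 kN → bolt shear.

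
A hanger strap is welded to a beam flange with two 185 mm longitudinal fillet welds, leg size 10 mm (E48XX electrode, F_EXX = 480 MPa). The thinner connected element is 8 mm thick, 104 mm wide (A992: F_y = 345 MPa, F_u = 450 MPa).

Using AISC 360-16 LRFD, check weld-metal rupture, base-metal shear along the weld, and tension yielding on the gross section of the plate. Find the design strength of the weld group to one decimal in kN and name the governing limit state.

Weld metal: throat = 0.707×10 = 7.07 mm, L = 2×185 = 370 mm. φR_n = 0.75 × 0.6 × 480 × 7.07 × 370 = 565.0 kN.
Base metal shear (8 mm plate): yield φR_n = 1.0×0.6×345×8×370 = 612.7 kN; rupture φR_n = 0.75×0.6×450×8×370 = 599.4 kN; take 599.4 kN (rupture).
Tension yield (gross): A_g = 104×8 = 832 mm². φR_n = 0.90 × 345 × 832 = 258.3 kN.
Governing: min(565.0, 599.4, 258.3) = 258.3 kN → gross-section yield.

258.3 kN (gross-section yield governs)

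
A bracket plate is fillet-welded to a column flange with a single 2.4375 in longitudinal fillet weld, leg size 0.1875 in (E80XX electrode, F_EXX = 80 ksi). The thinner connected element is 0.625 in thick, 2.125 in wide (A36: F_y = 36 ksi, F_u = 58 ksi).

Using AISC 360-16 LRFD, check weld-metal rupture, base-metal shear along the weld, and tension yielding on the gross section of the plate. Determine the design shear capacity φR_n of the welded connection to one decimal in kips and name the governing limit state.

Weld metal: throat = 0.707×0.1875 = 0.13256 in, L = 2.4375 in. φR_n = 0.75 × 0.6 × 80 × 0.13256 × 2.4375 = 11.6 kips.
Base metal shear (0.625 in plate): yield φR_n = 1.0×0.6×36×0.625×2.4375 = 32.9 kips; rupture φR_n = 0.75×0.6×58×0.625×2.4375 = 39.8 kips; take 32.9 kips (yield).
Tension yield (gross): A_g = 2.125×0.625 = 1.3281 in². φR_n = 0.90 × 36 × 1.3281 = 43.0 kips.
Governing: min(11.6, 32.9, 43.0) = 11.6 kips → weld metal.

11.6 kips (weld metal governs)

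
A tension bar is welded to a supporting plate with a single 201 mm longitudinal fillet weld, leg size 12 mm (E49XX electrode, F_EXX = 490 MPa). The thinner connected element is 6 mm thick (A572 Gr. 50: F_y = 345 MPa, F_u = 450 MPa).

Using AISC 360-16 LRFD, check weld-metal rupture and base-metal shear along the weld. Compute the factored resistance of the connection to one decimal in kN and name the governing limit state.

Weld metal: throat = 0.707×12 = 8.484 mm, L = 201 mm. φR_n = 0.75 × 0.6 × 490 × 8.484 × 201 = 376.0 kN.
Base metal shear (6 mm plate): yield φR_n = 1.0×0.6×345×6×201 = 249.6 kN; rupture φR_n = 0.75×0.6×450×6×201 = 244.2 kN; take 244.2 kN (rupture).
Governing: min(376.0, 244.2) = 244.2 kN → base-metal shear.

244.2 kN (base-metal shear governs)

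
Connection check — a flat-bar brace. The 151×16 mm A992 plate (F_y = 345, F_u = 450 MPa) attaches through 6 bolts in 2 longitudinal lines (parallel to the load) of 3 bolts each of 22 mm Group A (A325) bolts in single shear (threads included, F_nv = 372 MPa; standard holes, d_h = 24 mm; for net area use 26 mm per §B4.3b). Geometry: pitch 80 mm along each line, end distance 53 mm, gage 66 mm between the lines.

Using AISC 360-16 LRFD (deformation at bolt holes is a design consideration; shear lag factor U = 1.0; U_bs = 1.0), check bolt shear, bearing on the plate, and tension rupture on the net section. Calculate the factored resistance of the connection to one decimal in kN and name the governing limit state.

Bolt shear: A_b = π(22)²/4 = 380.13 mm². φR_n = 0.75 × 372 × 380.13 × 6 × 1 = 636.3 kN.
Bearing (16 mm plate, F_u = 450 MPa): end bolts L_c = 53 − 24/2 = 41, R_n = min(1.2×41×16×450, 2.4×22×16×450) = 354.24 kN/bolt; interior L_c = 80 − 24 = 56, R_n = 380.16 kN/bolt. φR_n = 0.75 × (2×354.24 + 4×380.16) = 1671.8 kN.
Tension rupture (net): A_n = (151 − 2×26)×16 = 1584 mm² (U = 1.0, A_e = A_n). φR_n = 0.75 × 450 × 1584 = 534.6 kN.
Governing: min(636.3, 1671.8, 534.6) = 534.6 kN → net-section rupture.

534.6 kN (net-section rupture governs)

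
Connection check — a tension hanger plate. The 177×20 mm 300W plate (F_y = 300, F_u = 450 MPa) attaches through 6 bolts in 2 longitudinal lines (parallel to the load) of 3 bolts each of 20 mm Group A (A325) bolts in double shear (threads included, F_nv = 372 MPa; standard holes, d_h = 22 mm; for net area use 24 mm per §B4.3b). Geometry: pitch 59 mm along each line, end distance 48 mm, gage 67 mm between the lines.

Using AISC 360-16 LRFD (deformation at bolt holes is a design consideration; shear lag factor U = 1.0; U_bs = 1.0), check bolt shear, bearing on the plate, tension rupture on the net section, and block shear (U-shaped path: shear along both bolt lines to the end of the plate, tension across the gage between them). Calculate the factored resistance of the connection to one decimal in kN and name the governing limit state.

870.8 kN (net-section rupture governs)

Bolt shear: A_b = π(20)²/4 = 314.16 mm². φR_n = 0.75 × 372 × 314.16 × 6 × 2 = 1051.8 kN.
Bearing (20 mm plate, F_u = 450 MPa): end bolts L_c = 48 − 22/2 = 37, R_n = min(1.2×37×20×450, 2.4×20×20×450) = 399.6 kN/bolt; interior L_c = 59 − 22 = 37, R_n = 399.6 kN/bolt. φR_n = 0.75 × (2×399.6 + 4×399.6) = 1798.2 kN.
Tension rupture (net): A_n = (177 − 2×24)×20 = 2580 mm² (U = 1.0, A_e = A_n). φR_n = 0.75 × 450 × 2580 = 870.8 kN.
Block shear: shear path 2×[48+2×59] = 2×166 mm, A_gv = 6640, A_nv = 2×(166 − 2.5×24)×20 = 4240 mm²; tension across gage: (67 − 1×24)×20 = 860 mm². R_n = min(0.6×450×4240, 0.6×300×6640) + 1.0×450×860 = min(1144.8, 1195.2) + 387 = 1531.8 kN. φR_n = 0.75 × 1531.8 = 1148.9 kN.
Governing: min(1051.8, 1798.2, 870.8, 1148.9) = 870.8 kN → net-section rupture.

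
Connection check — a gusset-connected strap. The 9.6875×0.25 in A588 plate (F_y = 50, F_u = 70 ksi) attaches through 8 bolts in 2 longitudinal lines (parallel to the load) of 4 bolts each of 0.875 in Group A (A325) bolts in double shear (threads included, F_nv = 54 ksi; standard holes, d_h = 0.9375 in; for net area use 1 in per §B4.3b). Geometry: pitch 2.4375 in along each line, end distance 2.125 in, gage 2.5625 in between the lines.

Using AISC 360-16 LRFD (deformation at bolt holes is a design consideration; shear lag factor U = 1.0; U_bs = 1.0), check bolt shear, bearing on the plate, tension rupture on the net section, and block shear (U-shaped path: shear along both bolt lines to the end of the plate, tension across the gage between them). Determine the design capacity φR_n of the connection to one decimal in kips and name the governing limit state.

100.9 kips (net-section rupture governs)

Bolt shear: A_b = π(0.875)²/4 = 0.60132 in². φR_n = 0.75 × 54 × 0.60132 × 8 × 2 = 389.7 kips.
Bearing (0.25 in plate, F_u = 70 ksi): end bolts L_c = 2.125 − 0.9375/2 = 1.65625, R_n = min(1.2×1.65625×0.25×70, 2.4×0.875×0.25×70) = 34.781 kips/bolt; interior L_c = 2.4375 − 0.9375 = 1.5, R_n = 31.5 kips/bolt. φR_n = 0.75 × (2×34.781 + 6×31.5) = 193.9 kips.
Tension rupture (net): A_n = (9.6875 − 2×1)×0.25 = 1.9219 in² (U = 1.0, A_e = A_n). φR_n = 0.75 × 70 × 1.9219 = 100.9 kips.
Block shear: shear path 2×[2.125+3×2.4375] = 2×9.4375 in, A_gv = 4.7188, A_nv = 2×(9.4375 − 3.5×1)×0.25 = 2.9688 in²; tension across gage: (2.5625 − 1×1)×0.25 = 0.39063 in². R_n = min(0.6×70×2.9688, 0.6×50×4.7188) + 1.0×70×0.39063 = min(124.69, 141.56) + 27.344 = 152.03 kips. φR_n = 0.75 × 152.03 = 114.0 kips.
Governing: min(389.7, 193.9, 100.9, 114.0) = 100.9 kips → net-section rupture.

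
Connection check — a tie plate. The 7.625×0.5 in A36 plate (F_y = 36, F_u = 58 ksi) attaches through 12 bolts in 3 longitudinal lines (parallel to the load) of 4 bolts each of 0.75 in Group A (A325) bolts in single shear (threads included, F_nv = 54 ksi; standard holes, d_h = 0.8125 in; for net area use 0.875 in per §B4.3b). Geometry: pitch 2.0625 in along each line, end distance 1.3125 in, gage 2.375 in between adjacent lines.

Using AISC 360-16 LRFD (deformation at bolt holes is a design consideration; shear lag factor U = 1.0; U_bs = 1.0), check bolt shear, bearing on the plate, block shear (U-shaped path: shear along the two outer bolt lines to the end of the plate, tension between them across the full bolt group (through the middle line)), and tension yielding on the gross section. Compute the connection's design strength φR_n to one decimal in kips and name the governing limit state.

Bolt shear: A_b = π(0.75)²/4 = 0.44179 in². φR_n = 0.75 × 54 × 0.44179 × 12 × 1 = 214.7 kips.
Bearing (0.5 in plate, F_u = 58 ksi): end bolts L_c = 1.3125 − 0.8125/2 = 0.90625, R_n = min(1.2×0.90625×0.5×58, 2.4×0.75×0.5×58) = 31.538 kips/bolt; interior L_c = 2.0625 − 0.8125 = 1.25, R_n = 43.5 kips/bolt. φR_n = 0.75 × (3×31.538 + 9×43.5) = 364.6 kips.
Block shear: shear path 2×[1.3125+3×2.0625] = 2×7.5 in, A_gv = 7.5, A_nv = 2×(7.5 − 3.5×0.875)×0.5 = 4.4375 in²; tension across gage: (4.75 − 2×0.875)×0.5 = 1.5 in². R_n = min(0.6×58×4.4375, 0.6×36×7.5) + 1.0×58×1.5 = min(154.43, 162) + 87 = 241.43 kips. φR_n = 0.75 × 241.43 = 181.1 kips.
Tension yield (gross): A_g = 7.625×0.5 = 3.8125 in². φR_n = 0.90 × 36 × 3.8125 = 123.5 kips.
Governing: min(214.7, 364.6, 181.1, 123.5) = 123.5 kips → gross-section yield.

123.5 kips (gross-section yield governs)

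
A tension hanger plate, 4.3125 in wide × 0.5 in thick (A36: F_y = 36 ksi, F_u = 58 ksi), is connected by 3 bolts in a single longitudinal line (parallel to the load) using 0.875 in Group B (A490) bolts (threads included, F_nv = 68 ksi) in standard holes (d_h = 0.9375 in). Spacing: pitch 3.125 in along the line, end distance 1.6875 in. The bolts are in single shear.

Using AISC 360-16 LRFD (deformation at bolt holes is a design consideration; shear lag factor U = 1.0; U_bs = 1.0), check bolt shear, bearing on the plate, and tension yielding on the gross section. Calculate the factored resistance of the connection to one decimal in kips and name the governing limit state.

Bolt shear: A_b = π(0.875)²/4 = 0.60132 in². φR_n = 0.75 × 68 × 0.60132 × 3 × 1 = 92.0 kips.
Bearing (0.5 in plate, F_u = 58 ksi): end bolts L_c = 1.6875 − 0.9375/2 = 1.21875, R_n = min(1.2×1.21875×0.5×58, 2.4×0.875×0.5×58) = 42.413 kips/bolt; interior L_c = 3.125 − 0.9375 = 2.1875, R_n = 60.9 kips/bolt. φR_n = 0.75 × (1×42.413 + 2×60.9) = 123.2 kips.
Tension yield (gross): A_g = 4.3125×0.5 = 2.1563 in². φR_n = 0.90 × 36 × 2.1563 = 69.9 kips.
Governing: min(92.0, 123.2, 69.9) = 69.9 kips → gross-section yield.

69.9 kips (gross-section yield governs)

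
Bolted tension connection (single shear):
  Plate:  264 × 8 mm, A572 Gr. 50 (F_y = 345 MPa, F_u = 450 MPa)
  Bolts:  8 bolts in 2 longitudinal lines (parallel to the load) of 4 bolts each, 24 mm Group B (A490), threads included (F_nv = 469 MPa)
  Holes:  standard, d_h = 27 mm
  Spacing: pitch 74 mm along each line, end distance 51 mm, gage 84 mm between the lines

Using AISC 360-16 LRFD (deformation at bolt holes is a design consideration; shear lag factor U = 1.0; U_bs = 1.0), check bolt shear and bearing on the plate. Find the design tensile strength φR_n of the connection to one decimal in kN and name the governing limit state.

1156.7 kN (bearing governs)

Bolt shear: A_b = π(24)²/4 = 452.39 mm². φR_n = 0.75 × 469 × 452.39 × 8 × 1 = 1273.0 kN.
Bearing (8 mm plate, F_u = 450 MPa): end bolts L_c = 51 − 27/2 = 37.5, R_n = min(1.2×37.5×8×450, 2.4×24×8×450) = 162 kN/bolt; interior L_c = 74 − 27 = 47, R_n = 203.04 kN/bolt. φR_n = 0.75 × (2×162 + 6×203.04) = 1156.7 kN.
Governing: min(1273.0, 1156.7) = 1156.7 kN → bearing.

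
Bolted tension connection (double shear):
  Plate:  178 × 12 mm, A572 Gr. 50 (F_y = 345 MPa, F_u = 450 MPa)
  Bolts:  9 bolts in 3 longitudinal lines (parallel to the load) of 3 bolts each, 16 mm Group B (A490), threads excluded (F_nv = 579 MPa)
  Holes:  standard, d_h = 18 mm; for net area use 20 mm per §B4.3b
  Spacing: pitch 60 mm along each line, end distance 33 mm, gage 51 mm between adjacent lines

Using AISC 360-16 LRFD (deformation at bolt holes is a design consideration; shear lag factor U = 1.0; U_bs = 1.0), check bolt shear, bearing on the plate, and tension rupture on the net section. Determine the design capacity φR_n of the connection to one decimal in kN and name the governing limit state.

477.9 kN (net-section rupture governs)

Bolt shear: A_b = π(16)²/4 = 201.06 mm². φR_n = 0.75 × 579 × 201.06 × 9 × 2 = 1571.6 kN.
Bearing (12 mm plate, F_u = 450 MPa): end bolts L_c = 33 − 18/2 = 24, R_n = min(1.2×24×12×450, 2.4×16×12×450) = 155.52 kN/bolt; interior L_c = 60 − 18 = 42, R_n = 207.36 kN/bolt. φR_n = 0.75 × (3×155.52 + 6×207.36) = 1283.0 kN.
Tension rupture (net): A_n = (178 − 3×20)×12 = 1416 mm² (U = 1.0, A_e = A_n). φR_n = 0.75 × 450 × 1416 = 477.9 kN.
Governing: min(1571.6, 1283.0, 477.9) = 477.9 kN → net-section rupture.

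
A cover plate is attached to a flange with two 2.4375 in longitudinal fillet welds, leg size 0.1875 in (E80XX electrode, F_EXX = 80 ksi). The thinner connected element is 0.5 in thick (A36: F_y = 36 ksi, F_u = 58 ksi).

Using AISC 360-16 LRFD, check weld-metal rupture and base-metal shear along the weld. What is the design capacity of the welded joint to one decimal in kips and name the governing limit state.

23.3 kips (weld metal governs)

Weld metal: throat = 0.707×0.1875 = 0.13256 in, L = 2×2.4375 = 4.875 in. φR_n = 0.75 × 0.6 × 80 × 0.13256 × 4.875 = 23.3 kips.
Base metal shear (0.5 in plate): yield φR_n = 1.0×0.6×36×0.5×4.875 = 52.7 kips; rupture φR_n = 0.75×0.6×58×0.5×4.875 = 63.6 kips; take 52.7 kips (yield).
Governing: min(23.3, 52.7) = 23.3 kips → weld metal.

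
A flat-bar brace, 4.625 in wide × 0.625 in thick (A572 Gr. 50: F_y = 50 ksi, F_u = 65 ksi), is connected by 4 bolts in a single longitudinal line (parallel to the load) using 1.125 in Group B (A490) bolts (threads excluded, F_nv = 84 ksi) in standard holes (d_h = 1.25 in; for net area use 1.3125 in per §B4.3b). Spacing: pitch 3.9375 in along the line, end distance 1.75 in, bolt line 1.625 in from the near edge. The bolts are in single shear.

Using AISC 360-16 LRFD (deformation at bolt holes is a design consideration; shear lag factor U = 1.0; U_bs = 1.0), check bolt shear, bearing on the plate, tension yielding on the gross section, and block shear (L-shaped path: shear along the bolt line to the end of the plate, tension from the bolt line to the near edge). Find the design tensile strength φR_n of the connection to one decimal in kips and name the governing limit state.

130.1 kips (gross-section yield governs)

Bolt shear: A_b = π(1.125)²/4 = 0.99402 in². φR_n = 0.75 × 84 × 0.99402 × 4 × 1 = 250.5 kips.
Bearing (0.625 in plate, F_u = 65 ksi): end bolts L_c = 1.75 − 1.25/2 = 1.125, R_n = min(1.2×1.125×0.625×65, 2.4×1.125×0.625×65) = 54.844 kips/bolt; interior L_c = 3.9375 − 1.25 = 2.6875, R_n = 109.69 kips/bolt. φR_n = 0.75 × (1×54.844 + 3×109.69) = 287.9 kips.
Tension yield (gross): A_g = 4.625×0.625 = 2.8906 in². φR_n = 0.90 × 50 × 2.8906 = 130.1 kips.
Block shear: shear path 1×[1.75+3×3.9375] = 1×13.5625 in, A_gv = 8.4766, A_nv = 1×(13.5625 − 3.5×1.3125)×0.625 = 5.6055 in²; tension to near edge: (1.625 − 0.5×1.3125)×0.625 = 0.60547 in². R_n = min(0.6×65×5.6055, 0.6×50×8.4766) + 1.0×65×0.60547 = min(218.61, 254.3) + 39.356 = 257.97 kips. φR_n = 0.75 × 257.97 = 193.5 kips.
Governing: min(250.5, 287.9, 130.1, 193.5) = 130.1 kips → gross-section yield.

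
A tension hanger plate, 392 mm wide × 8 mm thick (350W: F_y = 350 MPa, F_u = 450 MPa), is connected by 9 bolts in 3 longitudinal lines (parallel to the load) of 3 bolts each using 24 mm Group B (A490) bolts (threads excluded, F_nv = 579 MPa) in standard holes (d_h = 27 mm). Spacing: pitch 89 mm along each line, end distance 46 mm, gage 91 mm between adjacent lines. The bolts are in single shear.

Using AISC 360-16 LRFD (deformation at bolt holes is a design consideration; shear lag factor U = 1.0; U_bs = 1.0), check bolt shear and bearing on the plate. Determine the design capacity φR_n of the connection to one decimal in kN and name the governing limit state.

Bolt shear: A_b = π(24)²/4 = 452.39 mm². φR_n = 0.75 × 579 × 452.39 × 9 × 1 = 1768.1 kN.
Bearing (8 mm plate, F_u = 450 MPa): end bolts L_c = 46 − 27/2 = 32.5, R_n = min(1.2×32.5×8×450, 2.4×24×8×450) = 140.4 kN/bolt; interior L_c = 89 − 27 = 62, R_n = 207.36 kN/bolt. φR_n = 0.75 × (3×140.4 + 6×207.36) = 1249.0 kN.
Governing: min(1768.1, 1249.0) = 1249.0 kN → bearing.

1249.0 kN (bearing governs)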